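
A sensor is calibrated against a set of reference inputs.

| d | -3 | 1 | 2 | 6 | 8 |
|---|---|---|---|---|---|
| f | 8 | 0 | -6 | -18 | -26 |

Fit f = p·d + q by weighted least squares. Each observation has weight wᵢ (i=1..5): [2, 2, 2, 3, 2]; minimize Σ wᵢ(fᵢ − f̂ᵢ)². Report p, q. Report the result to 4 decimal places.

p = -3.1259, q = 0.3890

Sums needed: Σwᵢ·d·d = 264, Σwᵢ·d = 34, Σwᵢ·1 = 11.
And Σwᵢ·d·f = -812, Σwᵢ·f = -102.
AᵀWA·[p, q]ᵀ = AᵀWf becomes [[264, 34]; [34, 11]]·[p, q]ᵀ = [-812, -102]ᵀ.
det = 264·11 − 34² = 1748.
p = ((-812)·11 − 34·(-102))/1748 = -1366/437; q = (264·(-102) − 34·(-812))/1748 = 170/437.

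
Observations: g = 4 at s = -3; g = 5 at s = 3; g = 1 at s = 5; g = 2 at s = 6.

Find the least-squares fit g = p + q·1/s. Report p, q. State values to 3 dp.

p = 3.083, q = -0.910

Entries of XᵀX: Σ1 = 4, Σ1/s = 11/30, Σ1/s·1/s = 29/100.
Moment sums: Σg = 12, Σ1/s·g = 13/15.
Δ = 4·(29/100) − (11/30)² = 923/900.
p = (12·(29/100) − (11/30)·(13/15))/(923/900) = 2846/923; q = (4·(13/15) − (11/30)·12)/(923/900) = -840/923.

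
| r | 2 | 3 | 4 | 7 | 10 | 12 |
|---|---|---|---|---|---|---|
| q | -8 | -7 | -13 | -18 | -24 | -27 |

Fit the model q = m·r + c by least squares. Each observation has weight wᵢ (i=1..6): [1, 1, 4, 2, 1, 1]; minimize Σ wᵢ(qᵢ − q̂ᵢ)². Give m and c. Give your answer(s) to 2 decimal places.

m = -1.95, c = -4.30

Normal-equation sums: Σwᵢ·r·r = 419, Σwᵢ·r = 57, Σwᵢ·1 = 10.
And Σwᵢ·r·q = -1061, Σwᵢ·q = -154.
Normal equations: [[419, 57]; [57, 10]]·[m, c]ᵀ = [-1061, -154]ᵀ.
Eliminating c: 10·(row 1) − 57·(row 2) gives 941·m = 10·(-1061) − 57·(-154) = -1832, so m = -1832/941.
Then c = ((-154) − 57·(-1832/941))/10 = -4049/941.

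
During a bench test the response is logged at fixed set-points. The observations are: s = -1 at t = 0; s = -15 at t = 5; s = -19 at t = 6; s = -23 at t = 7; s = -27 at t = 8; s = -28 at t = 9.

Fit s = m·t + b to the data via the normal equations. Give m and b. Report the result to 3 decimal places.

XᵀX·[m, b]ᵀ = Xᵀs reads: 255·m + 35·b = -818;  35·m + 6·b = -113.
(Σt·t = 255, Σt = 35, Σ1 = 6, Σt·s = -818, Σs = -113.)
Eliminating b: 6·(row 1) − 35·(row 2) gives 305·m = 6·(-818) − 35·(-113) = -953, so m = -953/305.
Then b = ((-113) − 35·(-953/305))/6 = -37/61.

m = -3.125, b = -0.607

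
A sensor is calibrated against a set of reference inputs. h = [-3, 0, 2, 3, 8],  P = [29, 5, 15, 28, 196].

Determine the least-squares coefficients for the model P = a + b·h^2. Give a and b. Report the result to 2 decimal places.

a = 2.77, b = 3.01

Entries of MᵀM: Σ1 = 5, Σh^2 = 86, Σh^2·h^2 = 4274.
For MᵀP: ΣP = 273, Σh^2·P = 13117.
So MᵀM·[a, b]ᵀ = MᵀP: [[5, 86]; [86, 4274]]·[a, b]ᵀ = [273, 13117]ᵀ.
Eliminating b: 4274·(row 1) − 86·(row 2) gives 13974·a = 4274·273 − 86·13117 = 38740, so a = 19370/6987.
Then b = (13117 − 86·(19370/6987))/4274 = 42107/13974.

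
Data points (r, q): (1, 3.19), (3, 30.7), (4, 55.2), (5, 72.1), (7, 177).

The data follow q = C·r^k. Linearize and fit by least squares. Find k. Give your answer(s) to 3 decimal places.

k = 2.026

Taking logs, ln q = k·ln r + ln C, so regress ln q on ln r.
XᵀX = [[9.5056, 6.0403]; [6.0403, 5]], rhs = [26.2799, 18.0495]ᵀ  (here Σln r = 6.0403, Σ(ln r)² = 9.5056, Σln q = 18.0495, Σln r·ln q = 26.2799).
Solving (det = 11.0434): k = 2.02620, ln C = 1.16213.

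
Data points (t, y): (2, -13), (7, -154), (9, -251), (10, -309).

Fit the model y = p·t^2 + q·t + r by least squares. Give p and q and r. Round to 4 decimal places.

Normal-equation sums: Σt^2·t^2 = 18978, Σt^2·t = 2080, Σt^2 = 234, Σt·t = 234, Σt = 28, Σ1 = 4.
And Σt^2·y = -58829, Σt·y = -6453, Σy = -727.
Inverting the 3×3 Gram matrix, [p, q, r]ᵀ = [-16493/5618, -9817/5618, 6244/2809]ᵀ.

p = -2.9357, q = -1.7474, r = 2.2229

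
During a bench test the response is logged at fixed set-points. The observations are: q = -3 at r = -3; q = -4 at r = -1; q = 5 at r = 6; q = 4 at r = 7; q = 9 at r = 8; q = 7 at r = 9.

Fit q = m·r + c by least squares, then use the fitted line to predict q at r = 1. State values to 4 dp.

q̂ = -0.3508

From the data, Σr·r = 240, Σr = 26, Σ1 = 6.
Right-hand side: Σr·q = 206, Σq = 18.
Eliminating c: 6·(row 1) − 26·(row 2) gives 764·m = 6·206 − 26·18 = 768, so m = 192/191.
Then c = (18 − 26·(192/191))/6 = -259/191.
At r = 1: q̂ = (192/191)·(1) + (-259/191)·(1) = -67/191.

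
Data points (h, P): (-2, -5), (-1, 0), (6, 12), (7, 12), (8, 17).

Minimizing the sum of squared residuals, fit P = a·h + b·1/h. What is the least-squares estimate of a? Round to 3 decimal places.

The normal equations are: 154·a + 5·b = 302;  5·a + (37081/28224)·b = 467/56.
(Σh·h = 154, Σh·1/h = 5, Σ1/h·1/h = 37081/28224, Σh·P = 302, Σ1/h·P = 467/56.)
Eliminating b: (37081/28224)·(row 1) − 5·(row 2) gives (357491/2016)·a = (37081/28224)·302 − 5·(467/56) = 5010811/14112, so a = 5010811/2502437.
Then b = ((467/56) − 5·(5010811/2502437))/(37081/28224) = -455112/357491.

a = 2.002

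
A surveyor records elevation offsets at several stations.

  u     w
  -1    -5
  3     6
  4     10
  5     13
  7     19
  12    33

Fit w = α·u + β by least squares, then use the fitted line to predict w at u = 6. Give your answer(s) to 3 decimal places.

Compute the Gram sums: Σu·u = 244, Σu = 30, Σ1 = 6.
Right-hand side: Σu·w = 657, Σw = 76.
So XᵀX·[α, β]ᵀ = Xᵀw: [[244, 30]; [30, 6]]·[α, β]ᵀ = [657, 76]ᵀ.
Eliminating β: 6·(row 1) − 30·(row 2) gives 564·α = 6·657 − 30·76 = 1662, so α = 277/94.
Then β = (76 − 30·(277/94))/6 = -583/282.
At u = 6: ŵ = (277/94)·(6) + (-583/282)·(1) = 4403/282.

ŵ = 15.613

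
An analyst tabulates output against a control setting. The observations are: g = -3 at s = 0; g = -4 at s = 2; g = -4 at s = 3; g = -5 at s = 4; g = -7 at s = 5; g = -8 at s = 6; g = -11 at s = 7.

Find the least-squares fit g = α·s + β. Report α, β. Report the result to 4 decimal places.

Entries of XᵀX: Σs·s = 139, Σs = 27, Σ1 = 7.
For Xᵀg: Σs·g = -200, Σg = -42.
So XᵀX·[α, β]ᵀ = Xᵀg: [[139, 27]; [27, 7]]·[α, β]ᵀ = [-200, -42]ᵀ.
det = 139·7 − 27² = 244.
α = ((-200)·7 − 27·(-42))/244 = -133/122; β = (139·(-42) − 27·(-200))/244 = -219/122.

α = -1.0902, β = -1.7951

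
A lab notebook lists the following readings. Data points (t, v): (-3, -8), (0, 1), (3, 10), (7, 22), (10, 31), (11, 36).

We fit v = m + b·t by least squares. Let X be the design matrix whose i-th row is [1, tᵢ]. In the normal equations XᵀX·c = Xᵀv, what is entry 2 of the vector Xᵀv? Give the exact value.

914

Entry 2 ↔ basis t, so (Xᵀv)_{2} = Σᵢ (t)·vᵢ = (-3)·(-8) + (0)·(1) + (3)·(10) + (7)·(22) + (10)·(31) + (11)·(36) = 914.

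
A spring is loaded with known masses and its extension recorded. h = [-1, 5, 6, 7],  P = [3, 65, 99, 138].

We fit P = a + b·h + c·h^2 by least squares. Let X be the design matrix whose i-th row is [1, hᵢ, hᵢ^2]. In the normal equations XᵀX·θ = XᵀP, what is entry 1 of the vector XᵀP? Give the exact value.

305

Entry 1 ↔ basis 1, so (XᵀP)_{1} = Σᵢ Pᵢ = (1)·(3) + (1)·(65) + (1)·(99) + (1)·(138) = 305.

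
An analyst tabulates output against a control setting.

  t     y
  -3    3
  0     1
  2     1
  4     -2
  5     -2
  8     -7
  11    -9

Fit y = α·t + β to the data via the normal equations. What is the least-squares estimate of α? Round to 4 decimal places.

α = -0.9057

Setting ∂/∂α … = 0 gives: 239·α + 27·β = -180;  27·α + 7·β = -15.
(Σt·t = 239, Σt = 27, Σ1 = 7, Σt·y = -180, Σy = -15.)
Determinant 239·7 − 27² = 944.
α = ((-180)·7 − 27·(-15))/944 = -855/944; β = (239·(-15) − 27·(-180))/944 = 1275/944.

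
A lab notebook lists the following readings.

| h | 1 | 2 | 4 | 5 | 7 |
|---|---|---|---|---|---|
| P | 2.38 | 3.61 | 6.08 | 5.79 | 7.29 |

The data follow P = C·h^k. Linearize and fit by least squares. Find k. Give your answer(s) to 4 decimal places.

k = 0.5797

With ln Pᵢ as the transformed response and ln hᵢ as the regressor:
Σln h = 5.6348, Σ(ln h)² = 8.7791, Σln P = 7.6984, Σln h·ln P = 10.0840.
Equations: 8.7791·k + 5.6348·ln C = 10.0840;  5.6348·k + 5·ln C = 7.6984.
Slope k = (n·Σln h·ln P − Σln h·Σln P)/(n·Σ(ln h)² − (Σln h)²) = (5·10.0840 − 5.6348·7.6984)/12.1448 = 0.57975; ln C = (Σln P − k·Σln h)/n = 0.88634.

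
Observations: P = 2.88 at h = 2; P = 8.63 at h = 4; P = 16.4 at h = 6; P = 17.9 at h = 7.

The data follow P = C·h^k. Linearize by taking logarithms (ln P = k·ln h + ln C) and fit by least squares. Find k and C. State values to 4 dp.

k = 1.5014, C = 1.0411

Let Y = ln P. Fitting Y = k·ln h + ln C by least squares:
Σln h = 5.8171, Σ(ln h)² = 9.3992, Σln P = 8.8951, Σln h·ln P = 14.3466.
Equations: 9.3992·k + 5.8171·ln C = 14.3466;  5.8171·k + 4·ln C = 8.8951.
Δ = 9.3992·4 − (5.8171)² = 3.7582; k = (14.3466·4 − 5.8171·8.8951)/3.7582 = 1.50144, ln C = (9.3992·8.8951 − 5.8171·14.3466)/3.7582 = 0.04028, so C = exp(0.04028) = 1.04110.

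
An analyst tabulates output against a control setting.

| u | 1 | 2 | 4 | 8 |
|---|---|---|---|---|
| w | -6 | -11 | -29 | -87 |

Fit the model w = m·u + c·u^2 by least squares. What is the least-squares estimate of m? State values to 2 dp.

m = -3.84

Forming MᵀM = [[85, 585]; [585, 4369]] and Mᵀw = [-840, -6082]ᵀ gives MᵀM·[m, c]ᵀ = Mᵀw.
det = 85·4369 − 585² = 29140.
m = ((-840)·4369 − 585·(-6082))/29140 = -11199/2914; c = (85·(-6082) − 585·(-840))/29140 = -2557/2914.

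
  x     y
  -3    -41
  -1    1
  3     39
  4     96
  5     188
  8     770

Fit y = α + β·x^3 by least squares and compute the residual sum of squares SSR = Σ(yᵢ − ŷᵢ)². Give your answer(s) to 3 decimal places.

SSR = 9.021

The normal equations are: 6·α + 700·β = 1053;  700·α + 283324·β = 426043.
(Σ1 = 6, Σx^3 = 700, Σx^3·x^3 = 283324, Σy = 1053, Σx^3·y = 426043.)
Determinant 6·283324 − 700² = 1209944.
α = (1053·283324 − 700·426043)/1209944 = 13759/151243; β = (6·426043 − 700·1053)/1209944 = 909579/604972.
Residuals: -300255/604972, 1459515/604972, -1019761/604972, -47695/151243, -17675/604972, 17239/151243; SSR = 5457631/604972.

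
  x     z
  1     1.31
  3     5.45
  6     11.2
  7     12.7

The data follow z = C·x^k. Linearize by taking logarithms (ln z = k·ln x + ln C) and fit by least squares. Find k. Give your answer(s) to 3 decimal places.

Linearized form: ln z = k·ln x + ln C. From the 4 transformed points,
AᵀA = [[8.2039, 4.8363]; [4.8363, 4]], rhs = [11.1373, 6.9232]ᵀ  (here Σln x = 4.8363, Σ(ln x)² = 8.2039, Σln z = 6.9232, Σln x·ln z = 11.1373).
Δ = 8.2039·4 − (4.8363)² = 9.4260; k = (11.1373·4 − 4.8363·6.9232)/9.4260 = 1.17407, ln C = (8.2039·6.9232 − 4.8363·11.1373)/9.4260 = 0.31126.

k = 1.174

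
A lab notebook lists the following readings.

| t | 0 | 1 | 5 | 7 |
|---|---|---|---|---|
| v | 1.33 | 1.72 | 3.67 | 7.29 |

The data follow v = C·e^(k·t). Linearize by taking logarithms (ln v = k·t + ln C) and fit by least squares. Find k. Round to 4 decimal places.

k = 0.2314

Linearized form: ln v = k·t + ln C. From the 4 transformed points,
XᵀX = [[75.0000, 13.0000]; [13.0000, 4]], rhs = [20.9488, 4.1142]ᵀ  (here Σt = 13.0000, Σ(t)² = 75.0000, Σln v = 4.1142, Σt·ln v = 20.9488).
Slope k = (n·Σt·ln v − Σt·Σln v)/(n·Σ(t)² − (Σt)²) = (4·20.9488 − 13.0000·4.1142)/131.0000 = 0.23138; ln C = (Σln v − k·Σt)/n = 0.27657.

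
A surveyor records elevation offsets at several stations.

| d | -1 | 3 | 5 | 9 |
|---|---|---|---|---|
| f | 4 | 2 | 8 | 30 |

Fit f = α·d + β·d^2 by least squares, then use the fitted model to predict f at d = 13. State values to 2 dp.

f̂ = 68.85

With design matrix X, XᵀX = [[116, 880]; [880, 7268]] and Xᵀf = [312, 2652]ᵀ.
det = 116·7268 − 880² = 68688.
α = (312·7268 − 880·2652)/68688 = -26/27; β = (116·2652 − 880·312)/68688 = 13/27.
At d = 13: f̂ = (-26/27)·(13) + (13/27)·(169) = 1859/27.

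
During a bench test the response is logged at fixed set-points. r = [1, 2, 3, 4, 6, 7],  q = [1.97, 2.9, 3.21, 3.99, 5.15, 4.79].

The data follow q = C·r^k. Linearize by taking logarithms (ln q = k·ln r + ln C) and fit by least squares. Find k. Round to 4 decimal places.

k = 0.4857

With ln qᵢ as the transformed response and ln rᵢ as the regressor:
Σln r = 6.9157, Σ(ln r)² = 10.6062, Σln q = 7.4983, Σln r·ln q = 9.9226.
Equations: 10.6062·k + 6.9157·ln C = 9.9226;  6.9157·k + 6·ln C = 7.4983.
Δ = 10.6062·6 − (6.9157)² = 15.8099; k = (9.9226·6 − 6.9157·7.4983)/15.8099 = 0.48574, ln C = (10.6062·7.4983 − 6.9157·9.9226)/15.8099 = 0.68985.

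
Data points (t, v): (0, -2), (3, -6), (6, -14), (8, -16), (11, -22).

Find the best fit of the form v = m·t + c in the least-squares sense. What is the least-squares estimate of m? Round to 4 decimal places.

m = -1.8579

Forming XᵀX = [[230, 28]; [28, 5]] and Xᵀv = [-472, -60]ᵀ gives XᵀX·[m, c]ᵀ = Xᵀv.
Δ = 230·5 − 28² = 366.
m = ((-472)·5 − 28·(-60))/366 = -340/183; c = (230·(-60) − 28·(-472))/366 = -292/183.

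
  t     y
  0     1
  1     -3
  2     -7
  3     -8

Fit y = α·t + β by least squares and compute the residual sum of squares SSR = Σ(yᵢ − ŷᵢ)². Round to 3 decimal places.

Setting ∂/∂α … = 0 gives: 14·α + 6·β = -41;  6·α + 4·β = -17.
(Σt·t = 14, Σt = 6, Σ1 = 4, Σt·y = -41, Σy = -17.)
Eliminating β: 4·(row 1) − 6·(row 2) gives 20·α = 4·(-41) − 6·(-17) = -62, so α = -31/10.
Then β = ((-17) − 6·(-31/10))/4 = 2/5.
Residuals: 3/5, -3/10, -6/5, 9/10; SSR = 27/10.

SSR = 2.700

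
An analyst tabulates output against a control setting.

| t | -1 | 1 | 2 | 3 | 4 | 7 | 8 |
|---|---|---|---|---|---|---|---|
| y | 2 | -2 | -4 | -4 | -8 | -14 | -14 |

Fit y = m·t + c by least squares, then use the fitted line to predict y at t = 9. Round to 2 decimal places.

ŷ = -16.68

Sums needed: Σt·t = 144, Σt = 24, Σ1 = 7.
For Xᵀy: Σt·y = -266, Σy = -44.
Normal equations: [[144, 24]; [24, 7]]·[m, c]ᵀ = [-266, -44]ᵀ.
Eliminating c: 7·(row 1) − 24·(row 2) gives 432·m = 7·(-266) − 24·(-44) = -806, so m = -403/216.
Then c = ((-44) − 24·(-403/216))/7 = 1/9.
At t = 9: ŷ = (-403/216)·(9) + (1/9)·(1) = -1201/72.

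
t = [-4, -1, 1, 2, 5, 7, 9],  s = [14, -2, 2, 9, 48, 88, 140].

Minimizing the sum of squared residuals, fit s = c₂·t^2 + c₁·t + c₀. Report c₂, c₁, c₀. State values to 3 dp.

c₂ = 1.501, c₁ = 2.226, c₀ = -1.270

With design matrix X, XᵀX = [[9861, 1141, 177]; [1141, 177, 19]; [177, 19, 7]] and Xᵀs = [17112, 2082, 299]ᵀ.
Row-reducing yields c₂ = 1255909/836962, c₁ = 1863075/836962, c₀ = -531620/418481.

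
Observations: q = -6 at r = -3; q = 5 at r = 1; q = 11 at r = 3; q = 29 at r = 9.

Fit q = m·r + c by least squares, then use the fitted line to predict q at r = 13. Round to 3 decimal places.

With design matrix X, XᵀX = [[100, 10]; [10, 4]] and Xᵀq = [317, 39]ᵀ.
Eliminating c: 4·(row 1) − 10·(row 2) gives 300·m = 4·317 − 10·39 = 878, so m = 439/150.
Then c = (39 − 10·(439/150))/4 = 73/30.
At r = 13: q̂ = (439/150)·(13) + (73/30)·(1) = 1012/25.

q̂ = 40.480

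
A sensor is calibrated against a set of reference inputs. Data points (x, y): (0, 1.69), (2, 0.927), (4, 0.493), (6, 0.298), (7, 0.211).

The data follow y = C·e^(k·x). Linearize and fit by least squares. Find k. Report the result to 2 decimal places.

k = -0.29

Linearized form: ln y = k·x + ln C. From the 5 transformed points,
AᵀA = [[105.0000, 19.0000]; [19.0000, 5]], rhs = [-21.1358, -3.0249]ᵀ  (here Σx = 19.0000, Σ(x)² = 105.0000, Σln y = -3.0249, Σx·ln y = -21.1358).
Slope k = (n·Σx·ln y − Σx·Σln y)/(n·Σ(x)² − (Σx)²) = (5·-21.1358 − 19.0000·-3.0249)/164.0000 = -0.29394; ln C = (Σln y − k·Σx)/n = 0.51200.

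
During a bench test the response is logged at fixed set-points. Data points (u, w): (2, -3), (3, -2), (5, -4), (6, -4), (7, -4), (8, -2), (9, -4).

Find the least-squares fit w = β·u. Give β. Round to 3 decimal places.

With design matrix M, MᵀM = [[268]] and Mᵀw = [-136]ᵀ.
Hence β = -136 / 268 ≈ -0.507463.

β = -0.507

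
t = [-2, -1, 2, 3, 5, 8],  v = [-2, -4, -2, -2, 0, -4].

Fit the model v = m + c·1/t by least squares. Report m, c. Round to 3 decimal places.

m = -2.263, c = 1.236

The normal equations are: 6·m + (-41/120)·c = -14;  (-41/120)·m + (24001/14400)·c = 17/6.
det = 6·(24001/14400) − (-41/120)² = 5693/576.
m = ((-14)·(24001/14400) − (-41/120)·(17/6))/(5693/576) = -322074/142325; c = (6·(17/6) − (-41/120)·(-14))/(5693/576) = 35184/28465.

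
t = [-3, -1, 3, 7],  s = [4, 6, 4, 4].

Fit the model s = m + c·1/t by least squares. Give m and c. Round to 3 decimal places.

m = 4.182, c = -1.484

Compute the Gram sums: Σ1 = 4, Σ1/t = -6/7, Σ1/t·1/t = 548/441.
Right-hand side: Σs = 18, Σ1/t·s = -38/7.
Normal equations: [[4, -6/7]; [-6/7, 548/441]]·[m, c]ᵀ = [18, -38/7]ᵀ.
Eliminating c: (548/441)·(row 1) − (-6/7)·(row 2) gives (1868/441)·m = (548/441)·18 − (-6/7)·(-38/7) = 124/7, so m = 1953/467.
Then c = ((-38/7) − (-6/7)·(1953/467))/(548/441) = -693/467.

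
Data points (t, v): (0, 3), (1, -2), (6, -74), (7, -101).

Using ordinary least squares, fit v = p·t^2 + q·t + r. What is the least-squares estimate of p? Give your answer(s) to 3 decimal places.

p = -1.833

From the data, Σt^2·t^2 = 3698, Σt^2·t = 560, Σt^2 = 86, Σt·t = 86, Σt = 14, Σ1 = 4.
Right-hand side: Σt^2·v = -7615, Σt·v = -1153, Σv = -174.
Row-reducing yields p = -11/6, q = -415/222, r = 91/37.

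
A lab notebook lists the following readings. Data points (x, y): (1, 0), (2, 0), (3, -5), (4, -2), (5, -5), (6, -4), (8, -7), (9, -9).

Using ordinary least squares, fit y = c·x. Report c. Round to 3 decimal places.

The normal equations are: 236·c = -209.
Hence c = -209 / 236 ≈ -0.885593.

c = -0.886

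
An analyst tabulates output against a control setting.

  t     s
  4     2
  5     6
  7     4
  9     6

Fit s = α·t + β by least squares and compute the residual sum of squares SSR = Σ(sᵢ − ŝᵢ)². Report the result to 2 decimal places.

SSR = 7.19

XᵀX·[α, β]ᵀ = Xᵀs reads: 171·α + 25·β = 120;  25·α + 4·β = 18.
Eliminating β: 4·(row 1) − 25·(row 2) gives 59·α = 4·120 − 25·18 = 30, so α = 30/59.
Then β = (18 − 25·(30/59))/4 = 78/59.
Residuals: -80/59, 126/59, -52/59, 6/59; SSR = 424/59.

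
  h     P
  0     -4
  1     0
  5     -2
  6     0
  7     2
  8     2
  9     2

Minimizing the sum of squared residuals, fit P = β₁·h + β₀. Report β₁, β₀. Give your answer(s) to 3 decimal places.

β₁ = 0.536, β₀ = -2.758

The normal system AᵀA·[β₁, β₀]ᵀ = AᵀP is [[256, 36]; [36, 7]]·[β₁, β₀]ᵀ = [38, 0]ᵀ.
det = 256·7 − 36² = 496.
β₁ = (38·7 − 36·0)/496 = 133/248; β₀ = (256·0 − 36·38)/496 = -171/62.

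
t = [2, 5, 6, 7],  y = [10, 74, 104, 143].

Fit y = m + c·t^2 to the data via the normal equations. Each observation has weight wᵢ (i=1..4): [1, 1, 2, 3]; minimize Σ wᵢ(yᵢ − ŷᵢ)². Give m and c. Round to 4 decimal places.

Normal-equation sums: Σwᵢ·1 = 7, Σwᵢ·t^2 = 248, Σwᵢ·t^2·t^2 = 10436.
For XᵀWy: Σwᵢ·y = 721, Σwᵢ·t^2·y = 30399.
det = 7·10436 − 248² = 11548.
m = (721·10436 − 248·30399)/11548 = -3649/2887; c = (7·30399 − 248·721)/11548 = 33985/11548.

m = -1.2639, c = 2.9429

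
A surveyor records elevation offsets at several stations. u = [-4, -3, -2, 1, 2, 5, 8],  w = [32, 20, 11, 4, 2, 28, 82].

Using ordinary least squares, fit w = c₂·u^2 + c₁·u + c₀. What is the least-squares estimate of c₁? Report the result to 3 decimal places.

c₁ = -1.810

MᵀM·[c₂, c₁, c₀]ᵀ = Mᵀw reads: 5091·c₂ + 547·c₁ + 123·c₀ = 6696;  547·c₂ + 123·c₁ + 7·c₀ = 594;  123·c₂ + 7·c₁ + 7·c₀ = 179.
Row-reducing yields c₂ = 412865/280124, c₁ = -506925/280124, c₀ = 103867/70031.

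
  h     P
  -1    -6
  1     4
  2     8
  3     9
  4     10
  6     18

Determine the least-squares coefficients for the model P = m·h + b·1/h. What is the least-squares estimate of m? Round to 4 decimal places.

m = 2.7895

Compute the Gram sums: Σh·h = 67, Σh·1/h = 6, Σ1/h·1/h = 353/144.
Right-hand side: Σh·P = 201, Σ1/h·P = 45/2.
MᵀM·[m, b]ᵀ = MᵀP becomes [[67, 6]; [6, 353/144]]·[m, b]ᵀ = [201, 45/2]ᵀ.
Determinant 67·(353/144) − 6² = 18467/144.
m = (201·(353/144) − 6·(45/2))/(18467/144) = 51513/18467; b = (67·(45/2) − 6·201)/(18467/144) = 43416/18467.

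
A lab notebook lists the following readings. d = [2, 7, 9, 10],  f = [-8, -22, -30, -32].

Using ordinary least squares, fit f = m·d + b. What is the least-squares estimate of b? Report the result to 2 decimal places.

The normal equations are: 234·m + 28·b = -760;  28·m + 4·b = -92.
det = 234·4 − 28² = 152.
m = ((-760)·4 − 28·(-92))/152 = -58/19; b = (234·(-92) − 28·(-760))/152 = -31/19.

b = -1.63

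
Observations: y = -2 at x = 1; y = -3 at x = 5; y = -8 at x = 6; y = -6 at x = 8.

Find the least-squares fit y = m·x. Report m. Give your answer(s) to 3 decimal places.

m = -0.897

Sums needed: Σx·x = 126.
For Aᵀy: Σx·y = -113.
So AᵀA·[m]ᵀ = Aᵀy: [[126]]·[m]ᵀ = [-113]ᵀ.
Hence m = -113 / 126 ≈ -0.896825.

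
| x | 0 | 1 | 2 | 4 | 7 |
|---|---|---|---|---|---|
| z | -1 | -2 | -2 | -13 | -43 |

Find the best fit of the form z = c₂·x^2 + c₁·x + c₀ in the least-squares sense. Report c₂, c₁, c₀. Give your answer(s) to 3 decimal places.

c₂ = -1.034, c₁ = 1.274, c₀ = -1.294

Sums needed: Σx^2·x^2 = 2674, Σx^2·x = 416, Σx^2 = 70, Σx·x = 70, Σx = 14, Σ1 = 5.
And Σx^2·z = -2325, Σx·z = -359, Σz = -61.
So MᵀM·[c₂, c₁, c₀]ᵀ = Mᵀz: [[2674, 416, 70]; [416, 70, 14]; [70, 14, 5]]·[c₂, c₁, c₀]ᵀ = [-2325, -359, -61]ᵀ.
Row-reducing yields c₂ = -887/858, c₁ = 1093/858, c₀ = -185/143.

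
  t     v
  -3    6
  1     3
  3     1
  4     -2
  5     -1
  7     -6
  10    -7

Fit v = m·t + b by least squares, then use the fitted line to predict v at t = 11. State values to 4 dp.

The normal system MᵀM·[m, b]ᵀ = Mᵀv is [[209, 27]; [27, 7]]·[m, b]ᵀ = [-137, -6]ᵀ.
Eliminating b: 7·(row 1) − 27·(row 2) gives 734·m = 7·(-137) − 27·(-6) = -797, so m = -797/734.
Then b = ((-6) − 27·(-797/734))/7 = 2445/734.
At t = 11: v̂ = (-797/734)·(11) + (2445/734)·(1) = -3161/367.

v̂ = -8.6131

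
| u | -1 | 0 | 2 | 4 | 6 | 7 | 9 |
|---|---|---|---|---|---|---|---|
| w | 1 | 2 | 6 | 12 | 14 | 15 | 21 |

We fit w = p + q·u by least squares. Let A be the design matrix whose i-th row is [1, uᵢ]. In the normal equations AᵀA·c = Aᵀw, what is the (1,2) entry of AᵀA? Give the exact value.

Row 1 ↔ basis 1, column 2 ↔ basis u, so (AᵀA)_{1,2} = Σᵢ u = (1)·(-1) + (1)·(0) + (1)·(2) + (1)·(4) + (1)·(6) + (1)·(7) + (1)·(9) = 27.

27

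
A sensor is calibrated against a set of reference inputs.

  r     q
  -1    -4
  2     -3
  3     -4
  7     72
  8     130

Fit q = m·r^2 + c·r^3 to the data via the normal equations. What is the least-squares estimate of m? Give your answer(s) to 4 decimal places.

m = -2.1253

Entries of MᵀM: Σr^2·r^2 = 6595, Σr^2·r^3 = 49849, Σr^3·r^3 = 380587.
For Mᵀq: Σr^2·q = 11796, Σr^3·q = 91128.
So MᵀM·[m, c]ᵀ = Mᵀq: [[6595, 49849]; [49849, 380587]]·[m, c]ᵀ = [11796, 91128]ᵀ.
det = 6595·380587 − 49849² = 25048464.
m = (11796·380587 − 49849·91128)/25048464 = -633755/298196; c = (6595·91128 − 49849·11796)/25048464 = 154409/298196.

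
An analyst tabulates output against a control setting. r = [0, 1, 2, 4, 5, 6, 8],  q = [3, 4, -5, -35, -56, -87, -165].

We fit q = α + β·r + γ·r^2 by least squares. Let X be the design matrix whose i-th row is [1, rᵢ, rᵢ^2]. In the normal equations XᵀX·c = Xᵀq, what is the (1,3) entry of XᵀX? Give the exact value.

Row 1 ↔ basis 1, column 3 ↔ basis r^2, so (XᵀX)_{1,3} = Σᵢ r^2 = (1)·(0) + (1)·(1) + (1)·(4) + (1)·(16) + (1)·(25) + (1)·(36) + (1)·(64) = 146.

146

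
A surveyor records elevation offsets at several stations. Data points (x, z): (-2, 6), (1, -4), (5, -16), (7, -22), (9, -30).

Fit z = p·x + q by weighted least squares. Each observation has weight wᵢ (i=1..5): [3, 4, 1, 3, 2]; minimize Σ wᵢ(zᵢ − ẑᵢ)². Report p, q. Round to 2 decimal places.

p = -3.18, q = -0.49

With design matrix A, AᵀWA = [[350, 42]; [42, 13]] and AᵀWz = [-1134, -140]ᵀ.
det = 350·13 − 42² = 2786.
p = ((-1134)·13 − 42·(-140))/2786 = -633/199; q = (350·(-140) − 42·(-1134))/2786 = -98/199.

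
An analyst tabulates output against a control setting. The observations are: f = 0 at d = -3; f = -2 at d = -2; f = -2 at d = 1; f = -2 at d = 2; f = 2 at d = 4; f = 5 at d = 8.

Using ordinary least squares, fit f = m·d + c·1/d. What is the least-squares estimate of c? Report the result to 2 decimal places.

c = -2.79

The normal system MᵀM·[m, c]ᵀ = Mᵀf is [[98, 6]; [6, 973/576]]·[m, c]ᵀ = [46, -7/8]ᵀ.
det = 98·(973/576) − 6² = 37309/288.
m = (46·(973/576) − 6·(-7/8))/(37309/288) = 23891/37309; c = (98·(-7/8) − 6·46)/(37309/288) = -104184/37309.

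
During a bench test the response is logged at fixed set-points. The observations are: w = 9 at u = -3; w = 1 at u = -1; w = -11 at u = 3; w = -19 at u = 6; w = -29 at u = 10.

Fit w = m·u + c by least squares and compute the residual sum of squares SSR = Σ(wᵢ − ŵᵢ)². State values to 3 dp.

SSR = 5.491

AᵀA·[m, c]ᵀ = Aᵀw reads: 155·m + 15·c = -465;  15·m + 5·c = -49.
(Σu·u = 155, Σu = 15, Σ1 = 5, Σu·w = -465, Σw = -49.)
Δ = 155·5 − 15² = 550.
m = ((-465)·5 − 15·(-49))/550 = -159/55; c = (155·(-49) − 15·(-465))/550 = -62/55.
Residuals: 16/11, -42/55, -6/5, -29/55, 57/55; SSR = 302/55.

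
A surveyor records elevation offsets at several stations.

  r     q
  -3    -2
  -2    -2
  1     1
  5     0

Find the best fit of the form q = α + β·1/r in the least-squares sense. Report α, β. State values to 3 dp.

α = -0.947, β = 2.151

Sums needed: Σ1 = 4, Σ1/r = 11/30, Σ1/r·1/r = 1261/900.
And Σq = -3, Σ1/r·q = 8/3.
Normal equations: [[4, 11/30]; [11/30, 1261/900]]·[α, β]ᵀ = [-3, 8/3]ᵀ.
Eliminating β: (1261/900)·(row 1) − (11/30)·(row 2) gives (547/100)·α = (1261/900)·(-3) − (11/30)·(8/3) = -4663/900, so α = -4663/4923.
Then β = ((8/3) − (11/30)·(-4663/4923))/(1261/900) = 3530/1641.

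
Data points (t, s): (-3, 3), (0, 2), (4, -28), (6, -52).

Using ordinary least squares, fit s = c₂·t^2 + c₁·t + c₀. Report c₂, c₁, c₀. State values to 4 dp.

Sums needed: Σt^2·t^2 = 1633, Σt^2·t = 253, Σt^2 = 61, Σt·t = 61, Σt = 7, Σ1 = 4.
For Aᵀs: Σt^2·s = -2293, Σt·s = -433, Σs = -75.
Inverting the 3×3 Gram matrix, [c₂, c₁, c₀]ᵀ = [-61/66, -14659/4290, 947/715]ᵀ.

c₂ = -0.9242, c₁ = -3.4170, c₀ = 1.3245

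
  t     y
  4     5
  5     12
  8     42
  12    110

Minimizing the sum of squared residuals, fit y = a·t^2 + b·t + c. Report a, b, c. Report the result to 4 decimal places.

Forming XᵀX = [[25713, 2429, 249]; [2429, 249, 29]; [249, 29, 4]] and Xᵀy = [18908, 1736, 169]ᵀ gives XᵀX·[a, b, c]ᵀ = Xᵀy.
Inverting the 3×3 Gram matrix, [a, b, c]ᵀ = [1289/1336, -15697/6680, -646/835]ᵀ.

a = 0.9648, b = -2.3499, c = -0.7737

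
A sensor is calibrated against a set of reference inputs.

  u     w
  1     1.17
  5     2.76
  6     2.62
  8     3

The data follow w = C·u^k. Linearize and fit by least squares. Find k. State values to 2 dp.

k = 0.46

Let Y = ln w. Fitting Y = k·ln u + ln C by least squares:
Σln u = 5.4806, Σ(ln u)² = 10.1248, Σln w = 3.2340, Σln u·ln w = 5.6442.
Normal system: [[10.1248, 5.4806]; [5.4806, 4]]·[k, ln C]ᵀ = [5.6442, 3.2340]ᵀ.
Δ = 10.1248·4 − (5.4806)² = 10.4617; k = (5.6442·4 − 5.4806·3.2340)/10.4617 = 0.46383, ln C = (10.1248·3.2340 − 5.4806·5.6442)/10.4617 = 0.17299.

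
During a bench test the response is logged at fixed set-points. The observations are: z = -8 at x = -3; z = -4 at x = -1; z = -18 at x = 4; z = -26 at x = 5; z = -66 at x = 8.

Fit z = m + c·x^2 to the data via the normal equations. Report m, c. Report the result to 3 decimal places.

MᵀM·[m, c]ᵀ = Mᵀz reads: 5·m + 115·c = -122;  115·m + 5059·c = -5238.
det = 5·5059 − 115² = 12070.
m = ((-122)·5059 − 115·(-5238))/12070 = -7414/6035; c = (5·(-5238) − 115·(-122))/12070 = -1216/1207.

m = -1.229, c = -1.007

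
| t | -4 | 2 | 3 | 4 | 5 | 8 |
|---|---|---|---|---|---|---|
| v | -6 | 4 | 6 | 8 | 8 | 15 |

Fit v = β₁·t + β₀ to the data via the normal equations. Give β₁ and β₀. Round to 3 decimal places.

Forming AᵀA = [[134, 18]; [18, 6]] and Aᵀv = [242, 35]ᵀ gives AᵀA·[β₁, β₀]ᵀ = Aᵀv.
Δ = 134·6 − 18² = 480.
β₁ = (242·6 − 18·35)/480 = 137/80; β₀ = (134·35 − 18·242)/480 = 167/240.

β₁ = 1.713, β₀ = 0.696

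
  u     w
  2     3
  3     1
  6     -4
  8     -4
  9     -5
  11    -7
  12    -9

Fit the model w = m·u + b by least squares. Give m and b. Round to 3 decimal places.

m = -1.085, b = 4.333

Compute the Gram sums: Σu·u = 459, Σu = 51, Σ1 = 7.
And Σu·w = -277, Σw = -25.
Δ = 459·7 − 51² = 612.
m = ((-277)·7 − 51·(-25))/612 = -166/153; b = (459·(-25) − 51·(-277))/612 = 13/3.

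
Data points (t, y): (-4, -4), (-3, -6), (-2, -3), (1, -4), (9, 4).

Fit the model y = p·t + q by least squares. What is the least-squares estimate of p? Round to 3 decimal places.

Normal-equation sums: Σt·t = 111, Σt = 1, Σ1 = 5.
And Σt·y = 72, Σy = -13.
So MᵀM·[p, q]ᵀ = Mᵀy: [[111, 1]; [1, 5]]·[p, q]ᵀ = [72, -13]ᵀ.
Δ = 111·5 − 1² = 554.
p = (72·5 − 1·(-13))/554 = 373/554; q = (111·(-13) − 1·72)/554 = -1515/554.

p = 0.673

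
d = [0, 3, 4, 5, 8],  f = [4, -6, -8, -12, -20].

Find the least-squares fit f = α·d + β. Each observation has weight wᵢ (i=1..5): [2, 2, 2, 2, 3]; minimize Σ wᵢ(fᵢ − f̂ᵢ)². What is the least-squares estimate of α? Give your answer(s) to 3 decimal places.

α = -2.982

Forming MᵀWM = [[292, 48]; [48, 11]] and MᵀWf = [-700, -104]ᵀ gives MᵀWM·[α, β]ᵀ = MᵀWf.
Eliminating β: 11·(row 1) − 48·(row 2) gives 908·α = 11·(-700) − 48·(-104) = -2708, so α = -677/227.
Then β = ((-104) − 48·(-677/227))/11 = 808/227.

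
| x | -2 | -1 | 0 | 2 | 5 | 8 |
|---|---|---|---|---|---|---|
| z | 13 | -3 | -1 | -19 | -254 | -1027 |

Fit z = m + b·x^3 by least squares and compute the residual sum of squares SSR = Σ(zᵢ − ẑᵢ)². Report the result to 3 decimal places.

SSR = 8.832

From the data, Σ1 = 6, Σx^3 = 636, Σx^3·x^3 = 277898.
And Σz = -1291, Σx^3·z = -557827.
So AᵀA·[m, b]ᵀ = Aᵀz: [[6, 636]; [636, 277898]]·[m, b]ᵀ = [-1291, -557827]ᵀ.
Δ = 6·277898 − 636² = 1262892.
m = ((-1291)·277898 − 636·(-557827))/1262892 = -1994173/631446; b = (6·(-557827) − 636·(-1291))/1262892 = -420981/210482.
Residuals: 5233/33234, -581554/315723, 1362727/631446, 100243/631446, -13822/16617, 4343/21774; SSR = 2788453/315723.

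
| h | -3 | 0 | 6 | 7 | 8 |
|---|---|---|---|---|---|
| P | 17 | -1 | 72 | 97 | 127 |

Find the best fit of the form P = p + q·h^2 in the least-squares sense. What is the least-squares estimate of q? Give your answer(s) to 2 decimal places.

q = 2.00

XᵀX·[p, q]ᵀ = XᵀP reads: 5·p + 158·q = 312;  158·p + 7874·q = 15626.
Determinant 5·7874 − 158² = 14406.
p = (312·7874 − 158·15626)/14406 = -6110/7203; q = (5·15626 − 158·312)/14406 = 14417/7203.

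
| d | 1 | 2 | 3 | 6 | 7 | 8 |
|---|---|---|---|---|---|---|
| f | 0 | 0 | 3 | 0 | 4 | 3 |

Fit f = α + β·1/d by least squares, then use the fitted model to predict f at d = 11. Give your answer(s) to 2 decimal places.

The normal equations are: 6·α + (127/56)·β = 10;  (127/56)·α + (40217/28224)·β = 109/56.
det = 6·(40217/28224) − (127/56)² = 32047/9408.
α = (10·(40217/28224) − (127/56)·(109/56))/(32047/9408) = 277583/96141; β = (6·(109/56) − (127/56)·10)/(32047/9408) = -103488/32047.
At d = 11: f̂ = (277583/96141)·(1) + (-103488/32047)·(1/11) = 249359/96141.

f̂ = 2.59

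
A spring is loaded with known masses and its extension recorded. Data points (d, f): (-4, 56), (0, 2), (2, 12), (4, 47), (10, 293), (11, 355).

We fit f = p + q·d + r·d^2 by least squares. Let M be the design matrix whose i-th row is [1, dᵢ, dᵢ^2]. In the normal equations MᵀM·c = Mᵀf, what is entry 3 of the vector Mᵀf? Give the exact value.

Entry 3 ↔ basis d^2, so (Mᵀf)_{3} = Σᵢ (d^2)·fᵢ = (16)·(56) + (0)·(2) + (4)·(12) + (16)·(47) + (100)·(293) + (121)·(355) = 73951.

73951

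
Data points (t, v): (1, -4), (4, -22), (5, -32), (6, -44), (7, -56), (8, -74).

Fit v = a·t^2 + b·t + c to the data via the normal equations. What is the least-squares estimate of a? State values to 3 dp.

a = -0.989

From the data, Σt^2·t^2 = 8675, Σt^2·t = 1261, Σt^2 = 191, Σt·t = 191, Σt = 31, Σ1 = 6.
Moment sums: Σt^2·v = -10220, Σt·v = -1500, Σv = -232.
Solving the 3×3 system (Gaussian elimination) gives a = -359/363, b = -1777/1815, c = -1286/605.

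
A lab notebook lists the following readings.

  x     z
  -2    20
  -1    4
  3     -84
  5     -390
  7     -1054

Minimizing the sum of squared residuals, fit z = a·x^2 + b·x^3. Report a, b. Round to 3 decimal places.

a = -0.659, b = -2.979

From the data, Σx^2·x^2 = 3124, Σx^2·x^3 = 20142, Σx^3·x^3 = 134068.
And Σx^2·z = -62068, Σx^3·z = -412704.
Δ = 3124·134068 − 20142² = 13128268.
a = ((-62068)·134068 − 20142·(-412704))/13128268 = -2162164/3282067; b = (3124·(-412704) − 20142·(-62068))/13128268 = -9778410/3282067.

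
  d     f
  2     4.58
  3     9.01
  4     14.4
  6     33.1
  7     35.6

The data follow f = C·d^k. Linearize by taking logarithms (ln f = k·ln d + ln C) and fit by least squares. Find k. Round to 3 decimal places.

k = 1.704

Linearized form: ln f = k·ln d + ln C. From the 5 transformed points,
XᵀX = [[10.6062, 6.9157]; [6.9157, 5]], rhs = [20.3892, 13.4591]ᵀ  (here Σln d = 6.9157, Σ(ln d)² = 10.6062, Σln f = 13.4591, Σln d·ln f = 20.3892).
Solving (det = 5.2037): k = 1.70388, ln C = 0.33512.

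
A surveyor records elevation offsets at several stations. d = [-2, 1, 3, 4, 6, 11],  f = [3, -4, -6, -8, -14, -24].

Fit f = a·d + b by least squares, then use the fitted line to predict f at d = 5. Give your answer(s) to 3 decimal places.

f̂ = -11.251

The normal equations are: 187·a + 23·b = -408;  23·a + 6·b = -53.
Eliminating b: 6·(row 1) − 23·(row 2) gives 593·a = 6·(-408) − 23·(-53) = -1229, so a = -1229/593.
Then b = ((-53) − 23·(-1229/593))/6 = -527/593.
At d = 5: f̂ = (-1229/593)·(5) + (-527/593)·(1) = -6672/593.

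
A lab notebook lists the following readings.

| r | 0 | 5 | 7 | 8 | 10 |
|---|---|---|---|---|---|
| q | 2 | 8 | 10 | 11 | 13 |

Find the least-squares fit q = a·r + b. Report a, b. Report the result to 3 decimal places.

With design matrix M, MᵀM = [[238, 30]; [30, 5]] and Mᵀq = [328, 44]ᵀ.
Δ = 238·5 − 30² = 290.
a = (328·5 − 30·44)/290 = 32/29; b = (238·44 − 30·328)/290 = 316/145.

a = 1.103, b = 2.179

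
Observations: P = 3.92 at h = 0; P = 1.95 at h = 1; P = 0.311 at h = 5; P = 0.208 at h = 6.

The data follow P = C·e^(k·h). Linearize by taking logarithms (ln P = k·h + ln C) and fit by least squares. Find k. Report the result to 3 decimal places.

k = -0.480

Linearized form: ln P = k·h + ln C. From the 4 transformed points,
AᵀA = [[62.0000, 12.0000]; [12.0000, 4]], rhs = [-14.5933, -0.7043]ᵀ  (here Σh = 12.0000, Σ(h)² = 62.0000, Σln P = -0.7043, Σh·ln P = -14.5933).
Slope k = (n·Σh·ln P − Σh·Σln P)/(n·Σ(h)² − (Σh)²) = (4·-14.5933 − 12.0000·-0.7043)/104.0000 = -0.48002; ln C = (Σln P − k·Σh)/n = 1.26399.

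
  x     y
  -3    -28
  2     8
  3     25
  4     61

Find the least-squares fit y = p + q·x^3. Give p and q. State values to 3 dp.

p = -1.038, q = 0.974

Entries of AᵀA: Σ1 = 4, Σx^3 = 72, Σx^3·x^3 = 5618.
Moment sums: Σy = 66, Σx^3·y = 5399.
Normal equations: [[4, 72]; [72, 5618]]·[p, q]ᵀ = [66, 5399]ᵀ.
Δ = 4·5618 − 72² = 17288.
p = (66·5618 − 72·5399)/17288 = -4485/4322; q = (4·5399 − 72·66)/17288 = 4211/4322.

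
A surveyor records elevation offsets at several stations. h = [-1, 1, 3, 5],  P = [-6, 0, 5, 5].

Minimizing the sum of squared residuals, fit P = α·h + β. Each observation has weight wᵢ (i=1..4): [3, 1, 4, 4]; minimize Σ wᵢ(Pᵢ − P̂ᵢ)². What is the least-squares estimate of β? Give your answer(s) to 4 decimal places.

β = -2.8974

Compute the Gram sums: Σwᵢ·h·h = 140, Σwᵢ·h = 30, Σwᵢ·1 = 12.
Moment sums: Σwᵢ·h·P = 178, Σwᵢ·P = 22.
Normal equations: [[140, 30]; [30, 12]]·[α, β]ᵀ = [178, 22]ᵀ.
Eliminating β: 12·(row 1) − 30·(row 2) gives 780·α = 12·178 − 30·22 = 1476, so α = 123/65.
Then β = (22 − 30·(123/65))/12 = -113/39.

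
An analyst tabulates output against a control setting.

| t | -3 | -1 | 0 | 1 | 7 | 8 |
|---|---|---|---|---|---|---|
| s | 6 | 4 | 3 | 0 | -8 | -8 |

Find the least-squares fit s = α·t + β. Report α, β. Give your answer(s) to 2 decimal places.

α = -1.36, β = 2.22

XᵀX·[α, β]ᵀ = Xᵀs reads: 124·α + 12·β = -142;  12·α + 6·β = -3.
Eliminating β: 6·(row 1) − 12·(row 2) gives 600·α = 6·(-142) − 12·(-3) = -816, so α = -34/25.
Then β = ((-3) − 12·(-34/25))/6 = 111/50.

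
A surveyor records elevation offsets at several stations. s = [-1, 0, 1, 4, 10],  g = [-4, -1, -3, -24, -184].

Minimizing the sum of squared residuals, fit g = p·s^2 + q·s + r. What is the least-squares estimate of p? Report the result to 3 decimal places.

p = -2.035

The normal system XᵀX·[p, q, r]ᵀ = Xᵀg is [[10258, 1064, 118]; [1064, 118, 14]; [118, 14, 5]]·[p, q, r]ᵀ = [-18791, -1935, -216]ᵀ.
Row-reducing yields p = -36859/18114, q = 37367/18114, r = -2880/3019.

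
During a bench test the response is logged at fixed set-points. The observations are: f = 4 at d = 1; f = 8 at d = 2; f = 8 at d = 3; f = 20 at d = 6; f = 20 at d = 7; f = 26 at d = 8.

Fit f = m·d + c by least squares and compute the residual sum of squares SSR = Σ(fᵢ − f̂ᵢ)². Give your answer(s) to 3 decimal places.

Compute the Gram sums: Σd·d = 163, Σd = 27, Σ1 = 6.
And Σd·f = 512, Σf = 86.
Eliminating c: 6·(row 1) − 27·(row 2) gives 249·m = 6·512 − 27·86 = 750, so m = 250/83.
Then c = (86 − 27·(250/83))/6 = 194/249.
Residuals: 52/249, 298/249, -452/249, 286/249, -464/249, 280/249; SSR = 2696/249.

SSR = 10.827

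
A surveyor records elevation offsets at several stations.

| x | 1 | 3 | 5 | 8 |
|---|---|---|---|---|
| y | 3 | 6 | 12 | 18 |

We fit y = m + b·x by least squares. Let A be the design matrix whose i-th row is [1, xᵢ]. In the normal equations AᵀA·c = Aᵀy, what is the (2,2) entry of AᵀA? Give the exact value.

99

Row 2 ↔ basis x, column 2 ↔ basis x, so (AᵀA)_{2,2} = Σᵢ (x)·(x) = (1)·(1) + (3)·(3) + (5)·(5) + (8)·(8) = 99.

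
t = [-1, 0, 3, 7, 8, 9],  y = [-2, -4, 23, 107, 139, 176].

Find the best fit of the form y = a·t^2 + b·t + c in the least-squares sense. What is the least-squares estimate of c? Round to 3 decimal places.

The normal equations are: 13140·a + 1610·b + 204·c = 28600;  1610·a + 204·b + 26·c = 3516;  204·a + 26·b + 6·c = 439.
(Σt^2·t^2 = 13140, Σt^2·t = 1610, Σt^2 = 204, Σt·t = 204, Σt = 26, Σ1 = 6, Σt^2·y = 28600, Σt·y = 3516, Σy = 439.)
Inverting the 3×3 Gram matrix, [a, b, c]ᵀ = [38685/19778, 1906/899, -49905/19778]ᵀ.

c = -2.523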